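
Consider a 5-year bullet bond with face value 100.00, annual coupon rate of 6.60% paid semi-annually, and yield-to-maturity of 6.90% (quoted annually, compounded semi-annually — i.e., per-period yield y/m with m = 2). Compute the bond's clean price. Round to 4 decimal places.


Coupon per period c = face * coupon_rate / m = 3.300000
Periods per year m = 2; per-period yield y/m = 0.034500
Number of cashflows N = 10
Cashflows (t years, CF_t, discount factor 1/(1+y/m)^(m*t), PV):
  t = 0.5000: CF_t = 3.300000, DF = 0.966651, PV = 3.189947
  t = 1.0000: CF_t = 3.300000, DF = 0.934413, PV = 3.083564
  t = 1.5000: CF_t = 3.300000, DF = 0.903251, PV = 2.980729
  t = 2.0000: CF_t = 3.300000, DF = 0.873128, PV = 2.881323
  t = 2.5000: CF_t = 3.300000, DF = 0.844010, PV = 2.785233
  t = 3.0000: CF_t = 3.300000, DF = 0.815863, PV = 2.692347
  t = 3.5000: CF_t = 3.300000, DF = 0.788654, PV = 2.602558
  t = 4.0000: CF_t = 3.300000, DF = 0.762353, PV = 2.515764
  t = 4.5000: CF_t = 3.300000, DF = 0.736929, PV = 2.431865
  t = 5.0000: CF_t = 103.300000, DF = 0.712353, PV = 73.586030
Price P = sum_t PV_t = 98.749359

Answer: Price = 98.7494


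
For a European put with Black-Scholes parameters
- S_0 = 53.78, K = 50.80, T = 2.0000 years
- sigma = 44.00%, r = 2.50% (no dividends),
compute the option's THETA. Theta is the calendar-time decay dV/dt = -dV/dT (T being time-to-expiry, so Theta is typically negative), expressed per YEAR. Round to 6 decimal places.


d1 = 0.4830910078; d2 = -0.1391629596
phi(d1) = 0.3550037259; exp(-qT) = 1.0000000000; exp(-rT) = 0.9512294245
Theta = -S*exp(-qT)*phi(d1)*sigma/(2*sqrt(T)) + r*K*exp(-rT)*N(-d2) - q*S*exp(-qT)*N(-d1)
N(-d1) = 0.3145155593; N(-d2) = 0.5553393112; sqrt(T) = 1.4142135624
Term 1 = -53.7800 * 1.0000000000 * 0.3550037259 * 0.4400 / (2 * 1.4142135624) = -2.9700338018
Term 2 = 0.0250 * 50.8000 * 0.9512294245 * 0.5553393112 = 0.6708839686
Term 3 = 0 (no dividend yield, q = 0)
Theta = -2.9700338018 + (0.6708839686) + (0.0000000000) = -2.299150

Answer: Theta = -2.299150


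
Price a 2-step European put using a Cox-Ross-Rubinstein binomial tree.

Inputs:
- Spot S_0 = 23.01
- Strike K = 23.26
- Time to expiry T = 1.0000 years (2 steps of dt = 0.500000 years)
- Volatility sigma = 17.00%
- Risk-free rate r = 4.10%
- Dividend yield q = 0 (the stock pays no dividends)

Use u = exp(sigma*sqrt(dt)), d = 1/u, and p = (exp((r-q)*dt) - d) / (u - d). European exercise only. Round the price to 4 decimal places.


Answer: Price = V(0,0) = 1.0965

Derivation:
dt = T/N = 0.500000
u = exp(sigma*sqrt(dt)) = 1.127732; d = 1/u = 0.886736
p = (exp((r-q)*dt) - d) / (u - d) = 0.555926
Discount per step: exp(-r*dt) = 0.979709
Stock lattice S(k, i) with i counting down-moves:
  k=0: S(0,0) = 23.0100
  k=1: S(1,0) = 25.9491; S(1,1) = 20.4038
  k=2: S(2,0) = 29.2636; S(2,1) = 23.0100; S(2,2) = 18.0928
Terminal payoffs V(N, i) = max(K - S_T, 0):
  V(2,0) = 0.000000; V(2,1) = 0.250000; V(2,2) = 5.167227
Backward induction: V(k, i) = exp(-r*dt) * [p * V(k+1, i) + (1-p) * V(k+1, i+1)].
  V(1,0) = exp(-r*dt) * [p*0.000000 + (1-p)*0.250000] = 0.108766
  V(1,1) = exp(-r*dt) * [p*0.250000 + (1-p)*5.167227] = 2.384233
  V(0,0) = exp(-r*dt) * [p*0.108766 + (1-p)*2.384233] = 1.096531


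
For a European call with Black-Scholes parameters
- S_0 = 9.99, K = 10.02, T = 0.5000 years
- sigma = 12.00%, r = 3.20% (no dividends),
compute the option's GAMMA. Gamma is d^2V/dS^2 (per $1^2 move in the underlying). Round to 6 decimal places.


Answer: Gamma = 0.461707

Derivation:
d1 = 0.1956505185; d2 = 0.1107977047
phi(d1) = 0.3913793065; exp(-qT) = 1.0000000000; exp(-rT) = 0.9841273201
Gamma = exp(-qT) * phi(d1) / (S * sigma * sqrt(T)) = 1.0000000000 * 0.3913793065 / (9.9900 * 0.1200 * 0.7071067812) = 0.461707


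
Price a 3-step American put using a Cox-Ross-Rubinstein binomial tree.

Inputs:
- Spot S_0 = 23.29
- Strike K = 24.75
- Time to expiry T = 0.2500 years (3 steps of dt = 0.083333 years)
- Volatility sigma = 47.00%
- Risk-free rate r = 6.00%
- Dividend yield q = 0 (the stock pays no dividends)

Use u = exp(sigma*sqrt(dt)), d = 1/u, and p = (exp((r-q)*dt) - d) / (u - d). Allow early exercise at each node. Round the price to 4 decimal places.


Answer: Price = V(0,0) = 2.9598

Derivation:
dt = T/N = 0.083333
u = exp(sigma*sqrt(dt)) = 1.145312; d = 1/u = 0.873124
p = (exp((r-q)*dt) - d) / (u - d) = 0.484548
Discount per step: exp(-r*dt) = 0.995012
Stock lattice S(k, i) with i counting down-moves:
  k=0: S(0,0) = 23.2900
  k=1: S(1,0) = 26.6743; S(1,1) = 20.3351
  k=2: S(2,0) = 30.5504; S(2,1) = 23.2900; S(2,2) = 17.7550
  k=3: S(3,0) = 34.9898; S(3,1) = 26.6743; S(3,2) = 20.3351; S(3,3) = 15.5024
Terminal payoffs V(N, i) = max(K - S_T, 0):
  V(3,0) = 0.000000; V(3,1) = 0.000000; V(3,2) = 4.414934; V(3,3) = 9.247642
Backward induction: V(k, i) = exp(-r*dt) * [p * V(k+1, i) + (1-p) * V(k+1, i+1)]; then take max(V_cont, immediate exercise) for American.
  V(2,0) = exp(-r*dt) * [p*0.000000 + (1-p)*0.000000] = 0.000000; exercise = 0.000000; V(2,0) = max -> 0.000000
  V(2,1) = exp(-r*dt) * [p*0.000000 + (1-p)*4.414934] = 2.264335; exercise = 1.460000; V(2,1) = max -> 2.264335
  V(2,2) = exp(-r*dt) * [p*4.414934 + (1-p)*9.247642] = 6.871518; exercise = 6.994959; V(2,2) = max -> 6.994959
  V(1,0) = exp(-r*dt) * [p*0.000000 + (1-p)*2.264335] = 1.161334; exercise = 0.000000; V(1,0) = max -> 1.161334
  V(1,1) = exp(-r*dt) * [p*2.264335 + (1-p)*6.994959] = 4.679289; exercise = 4.414934; V(1,1) = max -> 4.679289
  V(0,0) = exp(-r*dt) * [p*1.161334 + (1-p)*4.679289] = 2.959834; exercise = 1.460000; V(0,0) = max -> 2.959834


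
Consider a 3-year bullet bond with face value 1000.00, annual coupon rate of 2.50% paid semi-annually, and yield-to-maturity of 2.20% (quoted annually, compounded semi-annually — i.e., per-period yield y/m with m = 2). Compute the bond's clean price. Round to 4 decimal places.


Answer: Price = 1008.6634

Derivation:
Coupon per period c = face * coupon_rate / m = 12.500000
Periods per year m = 2; per-period yield y/m = 0.011000
Number of cashflows N = 6
Cashflows (t years, CF_t, discount factor 1/(1+y/m)^(m*t), PV):
  t = 0.5000: CF_t = 12.500000, DF = 0.989120, PV = 12.363996
  t = 1.0000: CF_t = 12.500000, DF = 0.978358, PV = 12.229472
  t = 1.5000: CF_t = 12.500000, DF = 0.967713, PV = 12.096411
  t = 2.0000: CF_t = 12.500000, DF = 0.957184, PV = 11.964799
  t = 2.5000: CF_t = 12.500000, DF = 0.946769, PV = 11.834618
  t = 3.0000: CF_t = 1012.500000, DF = 0.936468, PV = 948.174122
Price P = sum_t PV_t = 1008.663418


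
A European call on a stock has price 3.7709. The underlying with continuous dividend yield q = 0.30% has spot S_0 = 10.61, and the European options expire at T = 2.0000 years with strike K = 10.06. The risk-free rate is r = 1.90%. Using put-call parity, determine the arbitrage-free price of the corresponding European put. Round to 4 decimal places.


Put-call parity: C - P = S_0 * exp(-qT) - K * exp(-rT).
S_0 * exp(-qT) = 10.6100 * 0.99401796 = 10.54653060
K * exp(-rT) = 10.0600 * 0.96271294 = 9.68489219
P = C - S*exp(-qT) + K*exp(-rT)
P = 3.7709 - 10.54653060 + 9.68489219 = 2.9093

Answer: Put price = 2.9093


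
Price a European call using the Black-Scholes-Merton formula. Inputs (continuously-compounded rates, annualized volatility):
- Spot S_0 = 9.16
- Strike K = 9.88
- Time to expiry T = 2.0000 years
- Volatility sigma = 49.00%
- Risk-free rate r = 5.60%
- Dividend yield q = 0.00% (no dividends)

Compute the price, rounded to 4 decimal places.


Answer: Price = 2.6049

Derivation:
d1 = (ln(S/K) + (r - q + 0.5*sigma^2) * T) / (sigma * sqrt(T)) = 0.39891453
d2 = d1 - sigma * sqrt(T) = -0.29405011
exp(-rT) = 0.89404426; exp(-qT) = 1.00000000
C = S_0 * exp(-qT) * N(d1) - K * exp(-rT) * N(d2)
N(d1) = 0.65502191; N(d2) = 0.38435980
C = 9.1600 * 1.00000000 * 0.65502191 - 9.8800 * 0.89404426 * 0.38435980 = 2.6049


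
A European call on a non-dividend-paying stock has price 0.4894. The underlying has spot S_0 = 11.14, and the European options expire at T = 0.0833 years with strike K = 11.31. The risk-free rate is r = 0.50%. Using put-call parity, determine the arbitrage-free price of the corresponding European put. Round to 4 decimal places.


Answer: Put price = 0.6547

Derivation:
Put-call parity: C - P = S_0 * exp(-qT) - K * exp(-rT).
S_0 * exp(-qT) = 11.1400 * 1.00000000 = 11.14000000
K * exp(-rT) = 11.3100 * 0.99958359 = 11.30529037
P = C - S*exp(-qT) + K*exp(-rT)
P = 0.4894 - 11.14000000 + 11.30529037 = 0.6547


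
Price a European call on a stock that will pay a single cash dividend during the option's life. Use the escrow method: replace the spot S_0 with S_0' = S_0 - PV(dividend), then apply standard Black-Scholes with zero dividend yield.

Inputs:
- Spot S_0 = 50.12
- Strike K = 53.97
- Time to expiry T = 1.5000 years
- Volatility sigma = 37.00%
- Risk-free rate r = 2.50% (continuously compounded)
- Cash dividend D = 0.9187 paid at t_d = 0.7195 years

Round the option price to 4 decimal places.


Answer: Price = 7.7519

Derivation:
PV(D) = D * exp(-r * t_d) = 0.9187 * 0.98217331 = 0.90232262
S_0' = S_0 - PV(D) = 50.1200 - 0.90232262 = 49.21767738
d1 = (ln(S_0'/K) + (r + sigma^2/2)*T) / (sigma*sqrt(T)) = 0.10592282
d2 = d1 - sigma*sqrt(T) = -0.34723278
exp(-rT) = 0.96319442
N(d1) = 0.54217821; N(d2) = 0.36420822
C = S_0' * N(d1) - K * exp(-rT) * N(d2) = 49.21767738 * 0.54217821 - 53.9700 * 0.96319442 * 0.36420822 = 7.7519


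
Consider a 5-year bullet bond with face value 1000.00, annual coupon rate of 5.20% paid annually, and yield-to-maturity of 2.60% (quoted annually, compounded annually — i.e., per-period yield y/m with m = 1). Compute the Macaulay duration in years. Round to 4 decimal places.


Answer: Macaulay duration = 4.5590 years

Derivation:
Coupon per period c = face * coupon_rate / m = 52.000000
Periods per year m = 1; per-period yield y/m = 0.026000
Number of cashflows N = 5
Cashflows (t years, CF_t, discount factor 1/(1+y/m)^(m*t), PV):
  t = 1.0000: CF_t = 52.000000, DF = 0.974659, PV = 50.682261
  t = 2.0000: CF_t = 52.000000, DF = 0.949960, PV = 49.397915
  t = 3.0000: CF_t = 52.000000, DF = 0.925887, PV = 48.146116
  t = 4.0000: CF_t = 52.000000, DF = 0.902424, PV = 46.926039
  t = 5.0000: CF_t = 1052.000000, DF = 0.879555, PV = 925.292274
Price P = sum_t PV_t = 1120.444606
Macaulay numerator sum_t t * PV_t:
  t * PV_t at t = 1.0000: 50.682261
  t * PV_t at t = 2.0000: 98.795831
  t * PV_t at t = 3.0000: 144.438349
  t * PV_t at t = 4.0000: 187.704157
  t * PV_t at t = 5.0000: 4626.461370
Macaulay duration D = (sum_t t * PV_t) / P = 5108.081969 / 1120.444606 = 4.558978


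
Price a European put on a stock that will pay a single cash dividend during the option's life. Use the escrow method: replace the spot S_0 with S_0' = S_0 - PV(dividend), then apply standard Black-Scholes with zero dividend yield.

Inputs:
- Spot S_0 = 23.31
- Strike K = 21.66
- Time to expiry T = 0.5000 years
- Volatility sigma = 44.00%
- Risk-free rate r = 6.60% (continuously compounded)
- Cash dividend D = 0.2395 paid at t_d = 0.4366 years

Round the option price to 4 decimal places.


Answer: Price = 1.7900

Derivation:
PV(D) = D * exp(-r * t_d) = 0.2395 * 0.97159561 = 0.23269715
S_0' = S_0 - PV(D) = 23.3100 - 0.23269715 = 23.07730285
d1 = (ln(S_0'/K) + (r + sigma^2/2)*T) / (sigma*sqrt(T)) = 0.46534804
d2 = d1 - sigma*sqrt(T) = 0.15422106
exp(-rT) = 0.96753856
N(-d1) = 0.32084112; N(-d2) = 0.43871772
P = K * exp(-rT) * N(-d2) - S_0' * N(-d1) = 21.6600 * 0.96753856 * 0.43871772 - 23.07730285 * 0.32084112 = 1.7900


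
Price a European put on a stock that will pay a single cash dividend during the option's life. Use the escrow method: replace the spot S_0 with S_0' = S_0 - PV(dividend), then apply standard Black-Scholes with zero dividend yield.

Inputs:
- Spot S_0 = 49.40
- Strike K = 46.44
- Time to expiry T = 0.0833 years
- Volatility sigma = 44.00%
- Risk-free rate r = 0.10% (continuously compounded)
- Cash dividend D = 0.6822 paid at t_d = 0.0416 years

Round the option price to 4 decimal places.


PV(D) = D * exp(-r * t_d) = 0.6822 * 0.99995840 = 0.68217162
S_0' = S_0 - PV(D) = 49.4000 - 0.68217162 = 48.71782838
d1 = (ln(S_0'/K) + (r + sigma^2/2)*T) / (sigma*sqrt(T)) = 0.44121508
d2 = d1 - sigma*sqrt(T) = 0.31422342
exp(-rT) = 0.99991670
N(-d1) = 0.32952865; N(-d2) = 0.37667568
P = K * exp(-rT) * N(-d2) - S_0' * N(-d1) = 46.4400 * 0.99991670 * 0.37667568 - 48.71782838 * 0.32952865 = 1.4374

Answer: Price = 1.4374


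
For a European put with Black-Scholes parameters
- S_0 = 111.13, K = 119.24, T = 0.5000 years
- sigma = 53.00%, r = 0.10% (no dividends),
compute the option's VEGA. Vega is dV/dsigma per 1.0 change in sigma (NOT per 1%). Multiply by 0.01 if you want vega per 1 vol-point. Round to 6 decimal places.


Answer: Vega = 31.349185

Derivation:
d1 = 0.0007669264; d2 = -0.3739996676
phi(d1) = 0.3989421631; exp(-qT) = 1.0000000000; exp(-rT) = 0.9995001250
Vega = S * exp(-qT) * phi(d1) * sqrt(T) = 111.1300 * 1.0000000000 * 0.3989421631 * 0.7071067812 = 31.349185


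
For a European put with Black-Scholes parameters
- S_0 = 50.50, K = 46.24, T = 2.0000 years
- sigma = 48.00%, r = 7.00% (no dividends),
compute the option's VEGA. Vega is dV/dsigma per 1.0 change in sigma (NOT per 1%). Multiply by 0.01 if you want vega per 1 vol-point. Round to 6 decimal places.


d1 = 0.6754757027; d2 = -0.0033468072
phi(d1) = 0.3175651624; exp(-qT) = 1.0000000000; exp(-rT) = 0.8693582354
Vega = S * exp(-qT) * phi(d1) * sqrt(T) = 50.5000 * 1.0000000000 * 0.3175651624 * 1.4142135624 = 22.679800

Answer: Vega = 22.679800


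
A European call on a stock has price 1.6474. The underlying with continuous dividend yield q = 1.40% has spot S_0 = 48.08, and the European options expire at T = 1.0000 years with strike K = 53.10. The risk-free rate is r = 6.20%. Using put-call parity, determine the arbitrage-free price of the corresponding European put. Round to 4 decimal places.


Answer: Put price = 4.1436

Derivation:
Put-call parity: C - P = S_0 * exp(-qT) - K * exp(-rT).
S_0 * exp(-qT) = 48.0800 * 0.98609754 = 47.41156993
K * exp(-rT) = 53.1000 * 0.93988289 = 49.90778129
P = C - S*exp(-qT) + K*exp(-rT)
P = 1.6474 - 47.41156993 + 49.90778129 = 4.1436


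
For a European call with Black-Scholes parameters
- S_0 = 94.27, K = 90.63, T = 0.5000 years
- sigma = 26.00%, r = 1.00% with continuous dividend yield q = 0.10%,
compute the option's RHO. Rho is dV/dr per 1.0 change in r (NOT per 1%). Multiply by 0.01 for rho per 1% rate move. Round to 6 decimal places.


d1 = 0.3305872224; d2 = 0.1467394592
phi(d1) = 0.3777274070; exp(-qT) = 0.9995001250; exp(-rT) = 0.9950124792
N(d2) = 0.5583311641
Rho = K*T*exp(-rT)*N(d2) = 90.6300 * 0.5000 * 0.9950124792 * 0.5583311641 = 25.174589

Answer: Rho = 25.174589


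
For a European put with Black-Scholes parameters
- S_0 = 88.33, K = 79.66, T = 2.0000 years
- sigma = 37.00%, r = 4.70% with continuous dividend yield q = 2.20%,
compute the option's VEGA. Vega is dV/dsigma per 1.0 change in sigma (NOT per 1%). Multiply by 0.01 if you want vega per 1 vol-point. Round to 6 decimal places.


Answer: Vega = 40.891031

Derivation:
d1 = 0.5546244078; d2 = 0.0313653897
phi(d1) = 0.3420690540; exp(-qT) = 0.9569539575; exp(-rT) = 0.9102827622
Vega = S * exp(-qT) * phi(d1) * sqrt(T) = 88.3300 * 0.9569539575 * 0.3420690540 * 1.4142135624 = 40.891031


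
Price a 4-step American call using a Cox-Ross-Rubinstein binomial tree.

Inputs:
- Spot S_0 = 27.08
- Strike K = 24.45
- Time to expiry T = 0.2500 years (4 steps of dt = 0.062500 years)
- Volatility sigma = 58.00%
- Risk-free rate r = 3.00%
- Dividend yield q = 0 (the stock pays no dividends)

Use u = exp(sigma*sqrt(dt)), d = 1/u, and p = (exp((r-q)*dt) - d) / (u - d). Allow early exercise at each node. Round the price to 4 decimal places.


Answer: Price = V(0,0) = 4.7007

Derivation:
dt = T/N = 0.062500
u = exp(sigma*sqrt(dt)) = 1.156040; d = 1/u = 0.865022
p = (exp((r-q)*dt) - d) / (u - d) = 0.470262
Discount per step: exp(-r*dt) = 0.998127
Stock lattice S(k, i) with i counting down-moves:
  k=0: S(0,0) = 27.0800
  k=1: S(1,0) = 31.3056; S(1,1) = 23.4248
  k=2: S(2,0) = 36.1905; S(2,1) = 27.0800; S(2,2) = 20.2630
  k=3: S(3,0) = 41.8376; S(3,1) = 31.3056; S(3,2) = 23.4248; S(3,3) = 17.5279
  k=4: S(4,0) = 48.3659; S(4,1) = 36.1905; S(4,2) = 27.0800; S(4,3) = 20.2630; S(4,4) = 15.1620
Terminal payoffs V(N, i) = max(S_T - K, 0):
  V(4,0) = 23.915921; V(4,1) = 11.740456; V(4,2) = 2.630000; V(4,3) = 0.000000; V(4,4) = 0.000000
Backward induction: V(k, i) = exp(-r*dt) * [p * V(k+1, i) + (1-p) * V(k+1, i+1)]; then take max(V_cont, immediate exercise) for American.
  V(3,0) = exp(-r*dt) * [p*23.915921 + (1-p)*11.740456] = 17.433400; exercise = 17.387600; V(3,0) = max -> 17.433400
  V(3,1) = exp(-r*dt) * [p*11.740456 + (1-p)*2.630000] = 6.901352; exercise = 6.855552; V(3,1) = max -> 6.901352
  V(3,2) = exp(-r*dt) * [p*2.630000 + (1-p)*0.000000] = 1.234473; exercise = 0.000000; V(3,2) = max -> 1.234473
  V(3,3) = exp(-r*dt) * [p*0.000000 + (1-p)*0.000000] = 0.000000; exercise = 0.000000; V(3,3) = max -> 0.000000
  V(2,0) = exp(-r*dt) * [p*17.433400 + (1-p)*6.901352] = 11.831972; exercise = 11.740456; V(2,0) = max -> 11.831972
  V(2,1) = exp(-r*dt) * [p*6.901352 + (1-p)*1.234473] = 3.892089; exercise = 2.630000; V(2,1) = max -> 3.892089
  V(2,2) = exp(-r*dt) * [p*1.234473 + (1-p)*0.000000] = 0.579439; exercise = 0.000000; V(2,2) = max -> 0.579439
  V(1,0) = exp(-r*dt) * [p*11.831972 + (1-p)*3.892089] = 7.611632; exercise = 6.855552; V(1,0) = max -> 7.611632
  V(1,1) = exp(-r*dt) * [p*3.892089 + (1-p)*0.579439] = 2.133250; exercise = 0.000000; V(1,1) = max -> 2.133250
  V(0,0) = exp(-r*dt) * [p*7.611632 + (1-p)*2.133250] = 4.700704; exercise = 2.630000; V(0,0) = max -> 4.700704


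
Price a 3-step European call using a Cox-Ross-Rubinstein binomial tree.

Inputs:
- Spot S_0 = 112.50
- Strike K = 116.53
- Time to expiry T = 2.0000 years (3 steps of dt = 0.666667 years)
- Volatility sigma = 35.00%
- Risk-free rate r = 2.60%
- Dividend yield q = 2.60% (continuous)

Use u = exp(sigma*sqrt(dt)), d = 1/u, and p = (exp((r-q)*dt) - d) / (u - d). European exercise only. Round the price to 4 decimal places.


Answer: Price = V(0,0) = 21.0748

Derivation:
dt = T/N = 0.666667
u = exp(sigma*sqrt(dt)) = 1.330791; d = 1/u = 0.751433
p = (exp((r-q)*dt) - d) / (u - d) = 0.429039
Discount per step: exp(-r*dt) = 0.982816
Stock lattice S(k, i) with i counting down-moves:
  k=0: S(0,0) = 112.5000
  k=1: S(1,0) = 149.7140; S(1,1) = 84.5362
  k=2: S(2,0) = 199.2381; S(2,1) = 112.5000; S(2,2) = 63.5232
  k=3: S(3,0) = 265.1444; S(3,1) = 149.7140; S(3,2) = 84.5362; S(3,3) = 47.7334
Terminal payoffs V(N, i) = max(S_T - K, 0):
  V(3,0) = 148.614413; V(3,1) = 33.184033; V(3,2) = 0.000000; V(3,3) = 0.000000
Backward induction: V(k, i) = exp(-r*dt) * [p * V(k+1, i) + (1-p) * V(k+1, i+1)].
  V(2,0) = exp(-r*dt) * [p*148.614413 + (1-p)*33.184033] = 81.286892
  V(2,1) = exp(-r*dt) * [p*33.184033 + (1-p)*0.000000] = 13.992586
  V(2,2) = exp(-r*dt) * [p*0.000000 + (1-p)*0.000000] = 0.000000
  V(1,0) = exp(-r*dt) * [p*81.286892 + (1-p)*13.992586] = 42.127874
  V(1,1) = exp(-r*dt) * [p*13.992586 + (1-p)*0.000000] = 5.900201
  V(0,0) = exp(-r*dt) * [p*42.127874 + (1-p)*5.900201] = 21.074798


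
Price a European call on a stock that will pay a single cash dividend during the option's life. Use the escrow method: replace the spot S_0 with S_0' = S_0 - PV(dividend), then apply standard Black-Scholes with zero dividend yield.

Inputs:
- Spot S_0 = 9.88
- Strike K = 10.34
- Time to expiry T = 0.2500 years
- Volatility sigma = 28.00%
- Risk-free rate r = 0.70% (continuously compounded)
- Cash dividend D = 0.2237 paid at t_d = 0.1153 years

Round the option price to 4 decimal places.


PV(D) = D * exp(-r * t_d) = 0.2237 * 0.99919323 = 0.22351952
S_0' = S_0 - PV(D) = 9.8800 - 0.22351952 = 9.65648048
d1 = (ln(S_0'/K) + (r + sigma^2/2)*T) / (sigma*sqrt(T)) = -0.40600448
d2 = d1 - sigma*sqrt(T) = -0.54600448
exp(-rT) = 0.99825153
N(d1) = 0.34236965; N(d2) = 0.29253143
C = S_0' * N(d1) - K * exp(-rT) * N(d2) = 9.65648048 * 0.34236965 - 10.3400 * 0.99825153 * 0.29253143 = 0.2866

Answer: Price = 0.2866


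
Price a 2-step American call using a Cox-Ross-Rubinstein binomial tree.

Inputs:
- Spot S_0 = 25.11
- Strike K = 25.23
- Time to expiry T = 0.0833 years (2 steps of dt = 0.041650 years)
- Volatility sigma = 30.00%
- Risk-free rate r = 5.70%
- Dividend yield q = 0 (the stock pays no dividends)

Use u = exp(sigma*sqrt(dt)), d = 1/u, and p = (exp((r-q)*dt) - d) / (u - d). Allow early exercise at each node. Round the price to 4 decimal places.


dt = T/N = 0.041650
u = exp(sigma*sqrt(dt)) = 1.063138; d = 1/u = 0.940612
p = (exp((r-q)*dt) - d) / (u - d) = 0.504097
Discount per step: exp(-r*dt) = 0.997629
Stock lattice S(k, i) with i counting down-moves:
  k=0: S(0,0) = 25.1100
  k=1: S(1,0) = 26.6954; S(1,1) = 23.6188
  k=2: S(2,0) = 28.3809; S(2,1) = 25.1100; S(2,2) = 22.2161
Terminal payoffs V(N, i) = max(S_T - K, 0):
  V(2,0) = 3.150894; V(2,1) = 0.000000; V(2,2) = 0.000000
Backward induction: V(k, i) = exp(-r*dt) * [p * V(k+1, i) + (1-p) * V(k+1, i+1)]; then take max(V_cont, immediate exercise) for American.
  V(1,0) = exp(-r*dt) * [p*3.150894 + (1-p)*0.000000] = 1.584591; exercise = 1.465397; V(1,0) = max -> 1.584591
  V(1,1) = exp(-r*dt) * [p*0.000000 + (1-p)*0.000000] = 0.000000; exercise = 0.000000; V(1,1) = max -> 0.000000
  V(0,0) = exp(-r*dt) * [p*1.584591 + (1-p)*0.000000] = 0.796894; exercise = 0.000000; V(0,0) = max -> 0.796894

Answer: Price = V(0,0) = 0.7969


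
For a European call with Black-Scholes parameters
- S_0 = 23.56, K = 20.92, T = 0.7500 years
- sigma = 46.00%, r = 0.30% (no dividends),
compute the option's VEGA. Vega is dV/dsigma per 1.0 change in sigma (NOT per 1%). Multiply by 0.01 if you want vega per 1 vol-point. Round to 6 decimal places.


d1 = 0.5031600557; d2 = 0.1047883700
phi(d1) = 0.3515077379; exp(-qT) = 1.0000000000; exp(-rT) = 0.9977525294
Vega = S * exp(-qT) * phi(d1) * sqrt(T) = 23.5600 * 1.0000000000 * 0.3515077379 * 0.8660254038 = 7.172009

Answer: Vega = 7.172009


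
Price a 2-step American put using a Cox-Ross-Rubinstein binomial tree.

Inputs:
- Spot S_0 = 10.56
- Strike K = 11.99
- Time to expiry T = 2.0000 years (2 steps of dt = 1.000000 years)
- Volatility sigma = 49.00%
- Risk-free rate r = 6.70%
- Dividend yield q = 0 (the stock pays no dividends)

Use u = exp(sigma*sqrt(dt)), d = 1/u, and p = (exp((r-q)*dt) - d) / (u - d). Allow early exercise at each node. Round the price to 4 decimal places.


Answer: Price = V(0,0) = 3.1600

Derivation:
dt = T/N = 1.000000
u = exp(sigma*sqrt(dt)) = 1.632316; d = 1/u = 0.612626
p = (exp((r-q)*dt) - d) / (u - d) = 0.447851
Discount per step: exp(-r*dt) = 0.935195
Stock lattice S(k, i) with i counting down-moves:
  k=0: S(0,0) = 10.5600
  k=1: S(1,0) = 17.2373; S(1,1) = 6.4693
  k=2: S(2,0) = 28.1367; S(2,1) = 10.5600; S(2,2) = 3.9633
Terminal payoffs V(N, i) = max(K - S_T, 0):
  V(2,0) = 0.000000; V(2,1) = 1.430000; V(2,2) = 8.026715
Backward induction: V(k, i) = exp(-r*dt) * [p * V(k+1, i) + (1-p) * V(k+1, i+1)]; then take max(V_cont, immediate exercise) for American.
  V(1,0) = exp(-r*dt) * [p*0.000000 + (1-p)*1.430000] = 0.738405; exercise = 0.000000; V(1,0) = max -> 0.738405
  V(1,1) = exp(-r*dt) * [p*1.430000 + (1-p)*8.026715] = 4.743656; exercise = 5.520665; V(1,1) = max -> 5.520665
  V(0,0) = exp(-r*dt) * [p*0.738405 + (1-p)*5.520665] = 3.159955; exercise = 1.430000; V(0,0) = max -> 3.159955


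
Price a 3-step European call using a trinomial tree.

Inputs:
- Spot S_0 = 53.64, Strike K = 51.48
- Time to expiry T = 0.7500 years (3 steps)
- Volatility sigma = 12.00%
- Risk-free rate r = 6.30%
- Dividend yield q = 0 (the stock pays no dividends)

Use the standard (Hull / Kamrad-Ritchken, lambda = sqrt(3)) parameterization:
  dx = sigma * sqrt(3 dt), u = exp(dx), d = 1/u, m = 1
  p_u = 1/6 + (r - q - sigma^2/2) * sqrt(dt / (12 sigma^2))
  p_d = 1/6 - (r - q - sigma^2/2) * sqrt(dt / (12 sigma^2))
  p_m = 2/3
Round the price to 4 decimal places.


Answer: Price = V(0,0) = 5.0989

Derivation:
dt = T/N = 0.250000; dx = sigma*sqrt(3*dt) = 0.103923
u = exp(dx) = 1.109515; d = 1/u = 0.901295
p_u = 0.233784, p_m = 0.666667, p_d = 0.099550
Discount per step: exp(-r*dt) = 0.984373
Stock lattice S(k, j) with j the centered position index:
  k=0: S(0,+0) = 53.6400
  k=1: S(1,-1) = 48.3454; S(1,+0) = 53.6400; S(1,+1) = 59.5144
  k=2: S(2,-2) = 43.5735; S(2,-1) = 48.3454; S(2,+0) = 53.6400; S(2,+1) = 59.5144; S(2,+2) = 66.0321
  k=3: S(3,-3) = 39.2726; S(3,-2) = 43.5735; S(3,-1) = 48.3454; S(3,+0) = 53.6400; S(3,+1) = 59.5144; S(3,+2) = 66.0321; S(3,+3) = 73.2636
Terminal payoffs V(N, j) = max(S_T - K, 0):
  V(3,-3) = 0.000000; V(3,-2) = 0.000000; V(3,-1) = 0.000000; V(3,+0) = 2.160000; V(3,+1) = 8.034389; V(3,+2) = 14.552111; V(3,+3) = 21.783623
Backward induction: V(k, j) = exp(-r*dt) * [p_u * V(k+1, j+1) + p_m * V(k+1, j) + p_d * V(k+1, j-1)]
  V(2,-2) = exp(-r*dt) * [p_u*0.000000 + p_m*0.000000 + p_d*0.000000] = 0.000000
  V(2,-1) = exp(-r*dt) * [p_u*2.160000 + p_m*0.000000 + p_d*0.000000] = 0.497082
  V(2,+0) = exp(-r*dt) * [p_u*8.034389 + p_m*2.160000 + p_d*0.000000] = 3.266455
  V(2,+1) = exp(-r*dt) * [p_u*14.552111 + p_m*8.034389 + p_d*2.160000] = 8.833109
  V(2,+2) = exp(-r*dt) * [p_u*21.783623 + p_m*14.552111 + p_d*8.034389] = 15.350203
  V(1,-1) = exp(-r*dt) * [p_u*3.266455 + p_m*0.497082 + p_d*0.000000] = 1.077920
  V(1,+0) = exp(-r*dt) * [p_u*8.833109 + p_m*3.266455 + p_d*0.497082] = 4.225085
  V(1,+1) = exp(-r*dt) * [p_u*15.350203 + p_m*8.833109 + p_d*3.266455] = 9.649360
  V(0,+0) = exp(-r*dt) * [p_u*9.649360 + p_m*4.225085 + p_d*1.077920] = 5.098948


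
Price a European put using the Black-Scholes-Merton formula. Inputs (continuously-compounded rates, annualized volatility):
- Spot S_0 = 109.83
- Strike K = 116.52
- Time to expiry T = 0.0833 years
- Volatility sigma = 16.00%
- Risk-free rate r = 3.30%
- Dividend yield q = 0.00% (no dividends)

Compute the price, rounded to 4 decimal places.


d1 = (ln(S/K) + (r - q + 0.5*sigma^2) * T) / (sigma * sqrt(T)) = -1.19782447
d2 = d1 - sigma * sqrt(T) = -1.24400325
exp(-rT) = 0.99725487; exp(-qT) = 1.00000000
P = K * exp(-rT) * N(-d2) - S_0 * exp(-qT) * N(-d1)
N(-d1) = 0.88450732; N(-d2) = 0.89325082
P = 116.5200 * 0.99725487 * 0.89325082 - 109.8300 * 1.00000000 * 0.88450732 = 6.6504

Answer: Price = 6.6504


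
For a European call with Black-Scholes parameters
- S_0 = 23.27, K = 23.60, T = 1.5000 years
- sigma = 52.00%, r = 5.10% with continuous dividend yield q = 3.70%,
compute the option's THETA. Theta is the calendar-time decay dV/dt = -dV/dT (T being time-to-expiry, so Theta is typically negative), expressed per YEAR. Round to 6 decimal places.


d1 = 0.3292966280; d2 = -0.3075707051
phi(d1) = 0.3778882856; exp(-qT) = 0.9460120237; exp(-rT) = 0.9263529143
Theta = -S*exp(-qT)*phi(d1)*sigma/(2*sqrt(T)) - r*K*exp(-rT)*N(d2) + q*S*exp(-qT)*N(d1)
N(d1) = 0.6290342537; N(d2) = 0.3792045071; sqrt(T) = 1.2247448714
Term 1 = -23.2700 * 0.9460120237 * 0.3778882856 * 0.5200 / (2 * 1.2247448714) = -1.7659735197
Term 2 = -0.0510 * 23.6000 * 0.9263529143 * 0.3792045071 = -0.4227972382
Term 3 = 0.0370 * 23.2700 * 0.9460120237 * 0.6290342537 = 0.5123527351
Theta = -1.7659735197 + (-0.4227972382) + (0.5123527351) = -1.676418

Answer: Theta = -1.676418


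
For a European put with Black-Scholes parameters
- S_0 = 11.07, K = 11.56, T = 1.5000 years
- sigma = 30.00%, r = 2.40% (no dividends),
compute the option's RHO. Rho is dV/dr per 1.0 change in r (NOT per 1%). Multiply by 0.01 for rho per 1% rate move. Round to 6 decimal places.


d1 = 0.1638106702; d2 = -0.2036127912
phi(d1) = 0.3936254324; exp(-qT) = 1.0000000000; exp(-rT) = 0.9646402935
N(-d2) = 0.5806719517
Rho = -K*T*exp(-rT)*N(-d2) = -11.5600 * 1.5000 * 0.9646402935 * 0.5806719517 = -9.712820

Answer: Rho = -9.712820


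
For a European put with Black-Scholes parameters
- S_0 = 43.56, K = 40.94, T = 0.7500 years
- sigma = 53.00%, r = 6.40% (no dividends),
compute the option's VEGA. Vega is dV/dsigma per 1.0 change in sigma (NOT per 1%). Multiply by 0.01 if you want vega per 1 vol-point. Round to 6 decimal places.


d1 = 0.4692206637; d2 = 0.0102271997
phi(d1) = 0.3573560880; exp(-qT) = 1.0000000000; exp(-rT) = 0.9531337871
Vega = S * exp(-qT) * phi(d1) * sqrt(T) = 43.5600 * 1.0000000000 * 0.3573560880 * 0.8660254038 = 13.480925

Answer: Vega = 13.480925


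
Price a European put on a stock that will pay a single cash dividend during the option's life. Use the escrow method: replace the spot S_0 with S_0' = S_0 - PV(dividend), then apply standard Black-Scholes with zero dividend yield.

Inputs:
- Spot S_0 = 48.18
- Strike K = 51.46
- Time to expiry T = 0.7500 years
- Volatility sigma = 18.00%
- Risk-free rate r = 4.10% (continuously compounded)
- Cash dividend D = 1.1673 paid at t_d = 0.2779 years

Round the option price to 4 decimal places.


Answer: Price = 4.6639

Derivation:
PV(D) = D * exp(-r * t_d) = 1.1673 * 0.98867076 = 1.15407538
S_0' = S_0 - PV(D) = 48.1800 - 1.15407538 = 47.02592462
d1 = (ln(S_0'/K) + (r + sigma^2/2)*T) / (sigma*sqrt(T)) = -0.30282515
d2 = d1 - sigma*sqrt(T) = -0.45870973
exp(-rT) = 0.96971797
N(-d1) = 0.61898844; N(-d2) = 0.67677869
P = K * exp(-rT) * N(-d2) - S_0' * N(-d1) = 51.4600 * 0.96971797 * 0.67677869 - 47.02592462 * 0.61898844 = 4.6639


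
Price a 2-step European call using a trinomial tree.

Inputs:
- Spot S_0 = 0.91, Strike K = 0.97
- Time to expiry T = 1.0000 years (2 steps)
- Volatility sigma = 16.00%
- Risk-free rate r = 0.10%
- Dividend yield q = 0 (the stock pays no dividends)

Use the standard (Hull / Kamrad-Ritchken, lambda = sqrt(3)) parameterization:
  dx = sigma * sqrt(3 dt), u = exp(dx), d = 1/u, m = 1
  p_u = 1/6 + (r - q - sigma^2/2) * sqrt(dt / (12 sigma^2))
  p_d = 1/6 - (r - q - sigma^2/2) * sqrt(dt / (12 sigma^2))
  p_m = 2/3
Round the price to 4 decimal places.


dt = T/N = 0.500000; dx = sigma*sqrt(3*dt) = 0.195959
u = exp(dx) = 1.216477; d = 1/u = 0.822046
p_u = 0.151613, p_m = 0.666667, p_d = 0.181721
Discount per step: exp(-r*dt) = 0.999500
Stock lattice S(k, j) with j the centered position index:
  k=0: S(0,+0) = 0.9100
  k=1: S(1,-1) = 0.7481; S(1,+0) = 0.9100; S(1,+1) = 1.1070
  k=2: S(2,-2) = 0.6149; S(2,-1) = 0.7481; S(2,+0) = 0.9100; S(2,+1) = 1.1070; S(2,+2) = 1.3466
Terminal payoffs V(N, j) = max(S_T - K, 0):
  V(2,-2) = 0.000000; V(2,-1) = 0.000000; V(2,+0) = 0.000000; V(2,+1) = 0.136994; V(2,+2) = 0.376633
Backward induction: V(k, j) = exp(-r*dt) * [p_u * V(k+1, j+1) + p_m * V(k+1, j) + p_d * V(k+1, j-1)]
  V(1,-1) = exp(-r*dt) * [p_u*0.000000 + p_m*0.000000 + p_d*0.000000] = 0.000000
  V(1,+0) = exp(-r*dt) * [p_u*0.136994 + p_m*0.000000 + p_d*0.000000] = 0.020760
  V(1,+1) = exp(-r*dt) * [p_u*0.376633 + p_m*0.136994 + p_d*0.000000] = 0.148358
  V(0,+0) = exp(-r*dt) * [p_u*0.148358 + p_m*0.020760 + p_d*0.000000] = 0.036314

Answer: Price = V(0,0) = 0.0363


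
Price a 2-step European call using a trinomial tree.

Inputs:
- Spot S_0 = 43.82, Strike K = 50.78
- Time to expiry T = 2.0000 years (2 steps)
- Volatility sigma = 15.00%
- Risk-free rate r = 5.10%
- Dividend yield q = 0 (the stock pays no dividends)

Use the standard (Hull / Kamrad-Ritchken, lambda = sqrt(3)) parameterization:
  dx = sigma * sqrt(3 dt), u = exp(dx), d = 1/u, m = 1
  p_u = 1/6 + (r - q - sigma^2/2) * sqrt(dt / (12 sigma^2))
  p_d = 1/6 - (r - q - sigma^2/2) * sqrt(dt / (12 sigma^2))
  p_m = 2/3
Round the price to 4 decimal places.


dt = T/N = 1.000000; dx = sigma*sqrt(3*dt) = 0.259808
u = exp(dx) = 1.296681; d = 1/u = 0.771200
p_u = 0.243166, p_m = 0.666667, p_d = 0.090168
Discount per step: exp(-r*dt) = 0.950279
Stock lattice S(k, j) with j the centered position index:
  k=0: S(0,+0) = 43.8200
  k=1: S(1,-1) = 33.7940; S(1,+0) = 43.8200; S(1,+1) = 56.8205
  k=2: S(2,-2) = 26.0619; S(2,-1) = 33.7940; S(2,+0) = 43.8200; S(2,+1) = 56.8205; S(2,+2) = 73.6781
Terminal payoffs V(N, j) = max(S_T - K, 0):
  V(2,-2) = 0.000000; V(2,-1) = 0.000000; V(2,+0) = 0.000000; V(2,+1) = 6.040544; V(2,+2) = 22.898098
Backward induction: V(k, j) = exp(-r*dt) * [p_u * V(k+1, j+1) + p_m * V(k+1, j) + p_d * V(k+1, j-1)]
  V(1,-1) = exp(-r*dt) * [p_u*0.000000 + p_m*0.000000 + p_d*0.000000] = 0.000000
  V(1,+0) = exp(-r*dt) * [p_u*6.040544 + p_m*0.000000 + p_d*0.000000] = 1.395819
  V(1,+1) = exp(-r*dt) * [p_u*22.898098 + p_m*6.040544 + p_d*0.000000] = 9.117980
  V(0,+0) = exp(-r*dt) * [p_u*9.117980 + p_m*1.395819 + p_d*0.000000] = 2.991216

Answer: Price = V(0,0) = 2.9912


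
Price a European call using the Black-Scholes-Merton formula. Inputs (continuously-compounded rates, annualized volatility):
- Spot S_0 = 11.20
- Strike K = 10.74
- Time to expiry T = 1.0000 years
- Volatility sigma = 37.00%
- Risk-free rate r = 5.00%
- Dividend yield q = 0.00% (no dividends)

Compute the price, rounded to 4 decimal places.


Answer: Price = 2.1112

Derivation:
d1 = (ln(S/K) + (r - q + 0.5*sigma^2) * T) / (sigma * sqrt(T)) = 0.43348294
d2 = d1 - sigma * sqrt(T) = 0.06348294
exp(-rT) = 0.95122942; exp(-qT) = 1.00000000
C = S_0 * exp(-qT) * N(d1) - K * exp(-rT) * N(d2)
N(d1) = 0.66766802; N(d2) = 0.52530903
C = 11.2000 * 1.00000000 * 0.66766802 - 10.7400 * 0.95122942 * 0.52530903 = 2.1112


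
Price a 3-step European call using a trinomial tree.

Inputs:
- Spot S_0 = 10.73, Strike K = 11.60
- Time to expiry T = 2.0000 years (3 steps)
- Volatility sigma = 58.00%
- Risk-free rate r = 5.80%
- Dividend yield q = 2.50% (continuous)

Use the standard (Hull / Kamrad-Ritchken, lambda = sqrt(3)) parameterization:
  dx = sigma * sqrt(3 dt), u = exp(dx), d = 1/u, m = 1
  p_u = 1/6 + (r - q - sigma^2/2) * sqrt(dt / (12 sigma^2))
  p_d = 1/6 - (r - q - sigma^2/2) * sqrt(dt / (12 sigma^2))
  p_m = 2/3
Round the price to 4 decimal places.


dt = T/N = 0.666667; dx = sigma*sqrt(3*dt) = 0.820244
u = exp(dx) = 2.271054; d = 1/u = 0.440324
p_u = 0.111724, p_m = 0.666667, p_d = 0.221610
Discount per step: exp(-r*dt) = 0.962071
Stock lattice S(k, j) with j the centered position index:
  k=0: S(0,+0) = 10.7300
  k=1: S(1,-1) = 4.7247; S(1,+0) = 10.7300; S(1,+1) = 24.3684
  k=2: S(2,-2) = 2.0804; S(2,-1) = 4.7247; S(2,+0) = 10.7300; S(2,+1) = 24.3684; S(2,+2) = 55.3420
  k=3: S(3,-3) = 0.9160; S(3,-2) = 2.0804; S(3,-1) = 4.7247; S(3,+0) = 10.7300; S(3,+1) = 24.3684; S(3,+2) = 55.3420; S(3,+3) = 125.6845
Terminal payoffs V(N, j) = max(S_T - K, 0):
  V(3,-3) = 0.000000; V(3,-2) = 0.000000; V(3,-1) = 0.000000; V(3,+0) = 0.000000; V(3,+1) = 12.768405; V(3,+2) = 43.741954; V(3,+3) = 114.084545
Backward induction: V(k, j) = exp(-r*dt) * [p_u * V(k+1, j+1) + p_m * V(k+1, j) + p_d * V(k+1, j-1)]
  V(2,-2) = exp(-r*dt) * [p_u*0.000000 + p_m*0.000000 + p_d*0.000000] = 0.000000
  V(2,-1) = exp(-r*dt) * [p_u*0.000000 + p_m*0.000000 + p_d*0.000000] = 0.000000
  V(2,+0) = exp(-r*dt) * [p_u*12.768405 + p_m*0.000000 + p_d*0.000000] = 1.372426
  V(2,+1) = exp(-r*dt) * [p_u*43.741954 + p_m*12.768405 + p_d*0.000000] = 12.891065
  V(2,+2) = exp(-r*dt) * [p_u*114.084545 + p_m*43.741954 + p_d*12.768405] = 43.040039
  V(1,-1) = exp(-r*dt) * [p_u*1.372426 + p_m*0.000000 + p_d*0.000000] = 0.147517
  V(1,+0) = exp(-r*dt) * [p_u*12.891065 + p_m*1.372426 + p_d*0.000000] = 2.265859
  V(1,+1) = exp(-r*dt) * [p_u*43.040039 + p_m*12.891065 + p_d*1.372426] = 13.186897
  V(0,+0) = exp(-r*dt) * [p_u*13.186897 + p_m*2.265859 + p_d*0.147517] = 2.902138

Answer: Price = V(0,0) = 2.9021


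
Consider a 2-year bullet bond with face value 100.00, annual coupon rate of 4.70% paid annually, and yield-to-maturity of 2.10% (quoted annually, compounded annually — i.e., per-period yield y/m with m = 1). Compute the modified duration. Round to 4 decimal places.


Answer: Modified duration = 1.9159

Derivation:
Coupon per period c = face * coupon_rate / m = 4.700000
Periods per year m = 1; per-period yield y/m = 0.021000
Number of cashflows N = 2
Cashflows (t years, CF_t, discount factor 1/(1+y/m)^(m*t), PV):
  t = 1.0000: CF_t = 4.700000, DF = 0.979432, PV = 4.603330
  t = 2.0000: CF_t = 104.700000, DF = 0.959287, PV = 100.437339
Price P = sum_t PV_t = 105.040669
First compute Macaulay numerator sum_t t * PV_t:
  t * PV_t at t = 1.0000: 4.603330
  t * PV_t at t = 2.0000: 200.874678
Macaulay duration D = 205.478008 / 105.040669 = 1.956176
Modified duration = D / (1 + y/m) = 1.956176 / (1 + 0.021000) = 1.915941


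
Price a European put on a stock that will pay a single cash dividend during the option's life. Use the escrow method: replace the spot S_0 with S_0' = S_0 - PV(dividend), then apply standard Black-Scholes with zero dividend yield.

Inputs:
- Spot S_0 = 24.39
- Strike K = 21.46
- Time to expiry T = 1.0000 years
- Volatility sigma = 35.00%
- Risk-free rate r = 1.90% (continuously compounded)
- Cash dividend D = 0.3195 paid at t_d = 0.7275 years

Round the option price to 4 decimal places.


PV(D) = D * exp(-r * t_d) = 0.3195 * 0.98627259 = 0.31511409
S_0' = S_0 - PV(D) = 24.3900 - 0.31511409 = 24.07488591
d1 = (ln(S_0'/K) + (r + sigma^2/2)*T) / (sigma*sqrt(T)) = 0.55779566
d2 = d1 - sigma*sqrt(T) = 0.20779566
exp(-rT) = 0.98117936
N(-d1) = 0.28849196; N(-d2) = 0.41769426
P = K * exp(-rT) * N(-d2) - S_0' * N(-d1) = 21.4600 * 0.98117936 * 0.41769426 - 24.07488591 * 0.28849196 = 1.8496

Answer: Price = 1.8496


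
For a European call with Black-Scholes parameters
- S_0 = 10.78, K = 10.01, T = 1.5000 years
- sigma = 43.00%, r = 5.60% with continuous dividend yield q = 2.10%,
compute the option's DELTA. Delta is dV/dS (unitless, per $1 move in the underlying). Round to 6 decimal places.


Answer: Delta = 0.671291

Derivation:
d1 = 0.5037270692; d2 = -0.0229132255
phi(d1) = 0.3514074111; exp(-qT) = 0.9689909565; exp(-rT) = 0.9194312561
N(d1) = 0.6927734082
Delta = exp(-qT) * N(d1) = 0.9689909565 * 0.6927734082 = 0.671291


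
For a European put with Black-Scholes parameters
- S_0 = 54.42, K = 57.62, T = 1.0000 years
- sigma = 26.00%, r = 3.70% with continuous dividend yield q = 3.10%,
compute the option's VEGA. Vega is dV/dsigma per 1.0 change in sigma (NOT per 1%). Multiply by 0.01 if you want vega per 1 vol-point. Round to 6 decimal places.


Answer: Vega = 21.000994

Derivation:
d1 = -0.0666846012; d2 = -0.3266846012
phi(d1) = 0.3980562503; exp(-qT) = 0.9694755731; exp(-rT) = 0.9636761353
Vega = S * exp(-qT) * phi(d1) * sqrt(T) = 54.4200 * 0.9694755731 * 0.3980562503 * 1.0000000000 = 21.000994


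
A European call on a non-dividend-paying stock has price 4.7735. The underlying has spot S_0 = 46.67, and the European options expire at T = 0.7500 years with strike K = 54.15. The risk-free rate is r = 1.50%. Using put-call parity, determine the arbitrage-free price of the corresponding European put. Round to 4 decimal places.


Answer: Put price = 11.6477

Derivation:
Put-call parity: C - P = S_0 * exp(-qT) - K * exp(-rT).
S_0 * exp(-qT) = 46.6700 * 1.00000000 = 46.67000000
K * exp(-rT) = 54.1500 * 0.98881304 = 53.54422637
P = C - S*exp(-qT) + K*exp(-rT)
P = 4.7735 - 46.67000000 + 53.54422637 = 11.6477


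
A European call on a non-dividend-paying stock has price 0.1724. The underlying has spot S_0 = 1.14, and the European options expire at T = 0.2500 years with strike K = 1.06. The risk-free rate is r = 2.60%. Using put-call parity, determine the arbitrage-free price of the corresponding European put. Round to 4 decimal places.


Answer: Put price = 0.0855

Derivation:
Put-call parity: C - P = S_0 * exp(-qT) - K * exp(-rT).
S_0 * exp(-qT) = 1.1400 * 1.00000000 = 1.14000000
K * exp(-rT) = 1.0600 * 0.99352108 = 1.05313234
P = C - S*exp(-qT) + K*exp(-rT)
P = 0.1724 - 1.14000000 + 1.05313234 = 0.0855


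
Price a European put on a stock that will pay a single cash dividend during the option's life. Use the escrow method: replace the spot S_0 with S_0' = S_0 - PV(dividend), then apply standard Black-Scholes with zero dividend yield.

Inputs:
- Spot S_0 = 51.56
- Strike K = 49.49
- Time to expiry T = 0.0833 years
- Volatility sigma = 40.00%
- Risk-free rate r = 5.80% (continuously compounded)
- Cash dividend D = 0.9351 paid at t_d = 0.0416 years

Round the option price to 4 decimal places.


Answer: Price = 1.6760

Derivation:
PV(D) = D * exp(-r * t_d) = 0.9351 * 0.99759011 = 0.93284651
S_0' = S_0 - PV(D) = 51.5600 - 0.93284651 = 50.62715349
d1 = (ln(S_0'/K) + (r + sigma^2/2)*T) / (sigma*sqrt(T)) = 0.29635111
d2 = d1 - sigma*sqrt(T) = 0.18090415
exp(-rT) = 0.99518025
N(-d1) = 0.38348098; N(-d2) = 0.42822141
P = K * exp(-rT) * N(-d2) - S_0' * N(-d1) = 49.4900 * 0.99518025 * 0.42822141 - 50.62715349 * 0.38348098 = 1.6760
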